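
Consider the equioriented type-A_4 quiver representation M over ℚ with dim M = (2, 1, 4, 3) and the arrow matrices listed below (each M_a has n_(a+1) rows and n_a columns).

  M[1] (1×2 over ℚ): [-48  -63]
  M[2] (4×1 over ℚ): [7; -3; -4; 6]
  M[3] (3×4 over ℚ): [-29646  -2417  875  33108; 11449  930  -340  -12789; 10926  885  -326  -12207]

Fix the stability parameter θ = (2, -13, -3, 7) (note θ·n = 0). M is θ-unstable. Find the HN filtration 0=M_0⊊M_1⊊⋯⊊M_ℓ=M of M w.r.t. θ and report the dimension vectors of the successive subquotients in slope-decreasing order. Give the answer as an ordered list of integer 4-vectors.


Via rank(M_{q-1}∘⋯∘M_p): M ≅ I[1,1], I[1,4], I[3,3], I[3,4]^2.
μ_θ-semistable layers: μ^(1)=7; μ^(2)=2; μ^(3)=-3; μ^(4)=-11/2

((0, 0, 0, 3); (1, 0, 0, 0); (0, 0, 4, 0); (1, 1, 0, 0))


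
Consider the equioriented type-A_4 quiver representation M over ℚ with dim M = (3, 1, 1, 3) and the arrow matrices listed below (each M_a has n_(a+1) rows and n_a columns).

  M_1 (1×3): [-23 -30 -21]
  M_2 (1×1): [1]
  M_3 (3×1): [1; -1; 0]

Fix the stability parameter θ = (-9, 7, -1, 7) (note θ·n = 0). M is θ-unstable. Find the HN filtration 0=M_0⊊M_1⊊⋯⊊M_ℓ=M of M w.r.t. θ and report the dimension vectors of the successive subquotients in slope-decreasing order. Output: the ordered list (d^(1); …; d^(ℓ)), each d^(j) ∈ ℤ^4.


Via rank(M_{q-1}∘⋯∘M_p): M ≅ I[1,1]^2, I[1,4], I[4,4]^2.
μ_θ-semistable layers: μ^(1)=7; μ^(2)=3; μ^(3)=-9

((0, 0, 0, 3); (0, 1, 1, 0); (3, 0, 0, 0))


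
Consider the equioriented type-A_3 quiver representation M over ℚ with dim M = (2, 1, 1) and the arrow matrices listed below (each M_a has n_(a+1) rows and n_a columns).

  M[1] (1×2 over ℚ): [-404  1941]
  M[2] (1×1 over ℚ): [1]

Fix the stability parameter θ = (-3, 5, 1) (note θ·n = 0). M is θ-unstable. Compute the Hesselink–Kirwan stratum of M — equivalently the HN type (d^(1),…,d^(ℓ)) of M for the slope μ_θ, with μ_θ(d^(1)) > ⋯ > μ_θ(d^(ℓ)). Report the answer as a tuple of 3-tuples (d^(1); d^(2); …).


Barcode: M ≅ I[1,1], I[1,3]. HN layers by μ_θ (2 steps, strictly decreasing):
  μ^(1)=3; μ^(2)=-3

((0, 1, 1); (2, 0, 0))


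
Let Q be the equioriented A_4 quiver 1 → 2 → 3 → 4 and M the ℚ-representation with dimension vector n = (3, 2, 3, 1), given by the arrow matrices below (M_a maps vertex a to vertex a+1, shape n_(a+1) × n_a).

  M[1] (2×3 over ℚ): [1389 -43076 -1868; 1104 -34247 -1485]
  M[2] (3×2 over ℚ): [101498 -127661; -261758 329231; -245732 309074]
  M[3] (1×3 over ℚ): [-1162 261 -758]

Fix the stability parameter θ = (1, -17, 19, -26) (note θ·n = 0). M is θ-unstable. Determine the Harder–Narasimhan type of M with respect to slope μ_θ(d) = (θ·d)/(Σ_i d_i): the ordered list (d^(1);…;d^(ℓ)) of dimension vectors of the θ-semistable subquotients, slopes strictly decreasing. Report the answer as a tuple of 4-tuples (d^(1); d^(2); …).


Barcode: M ≅ I[1,1], I[1,2], I[1,4], I[3,3]^2. HN layers by μ_θ (4 steps, strictly decreasing):
  μ^(1)=19; μ^(2)=1; μ^(3)=-7/2; μ^(4)=-8

((0, 0, 2, 0); (1, 0, 0, 0); (0, 0, 1, 1); (2, 2, 0, 0))


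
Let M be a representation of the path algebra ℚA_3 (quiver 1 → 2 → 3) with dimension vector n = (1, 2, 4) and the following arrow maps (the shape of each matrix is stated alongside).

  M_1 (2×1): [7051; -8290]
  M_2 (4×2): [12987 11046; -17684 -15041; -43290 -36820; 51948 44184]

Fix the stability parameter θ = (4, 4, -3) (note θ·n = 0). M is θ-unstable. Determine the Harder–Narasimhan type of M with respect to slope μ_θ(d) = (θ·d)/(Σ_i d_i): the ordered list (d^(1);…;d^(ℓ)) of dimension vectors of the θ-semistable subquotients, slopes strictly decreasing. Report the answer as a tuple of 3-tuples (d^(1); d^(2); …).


Interval decomposition of M: I[1,3], I[2,3], I[3,3]^2.
HN type (ℓ=3): μ^(1)=5/3; μ^(2)=1/2; μ^(3)=-3

((1, 1, 1); (0, 1, 1); (0, 0, 2))


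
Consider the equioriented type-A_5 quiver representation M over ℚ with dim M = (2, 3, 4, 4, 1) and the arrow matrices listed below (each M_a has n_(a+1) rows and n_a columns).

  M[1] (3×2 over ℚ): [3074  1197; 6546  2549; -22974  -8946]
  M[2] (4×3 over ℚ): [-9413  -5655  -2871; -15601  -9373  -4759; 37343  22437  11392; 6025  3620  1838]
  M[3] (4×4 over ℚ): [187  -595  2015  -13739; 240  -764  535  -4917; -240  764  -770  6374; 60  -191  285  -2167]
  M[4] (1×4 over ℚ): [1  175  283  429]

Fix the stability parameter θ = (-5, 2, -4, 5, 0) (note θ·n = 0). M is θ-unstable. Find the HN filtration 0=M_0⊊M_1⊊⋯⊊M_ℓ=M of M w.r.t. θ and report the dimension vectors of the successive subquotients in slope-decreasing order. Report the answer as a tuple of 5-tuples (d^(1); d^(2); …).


Via rank(M_{q-1}∘⋯∘M_p): M ≅ I[1,4], I[1,5], I[2,4], I[3,3], I[4,4].
μ_θ-semistable layers: μ^(1)=5; μ^(2)=5/2; μ^(3)=-1; μ^(4)=-4; μ^(5)=-5

((0, 0, 0, 3, 0); (0, 0, 0, 1, 1); (0, 3, 3, 0, 0); (0, 0, 1, 0, 0); (2, 0, 0, 0, 0))


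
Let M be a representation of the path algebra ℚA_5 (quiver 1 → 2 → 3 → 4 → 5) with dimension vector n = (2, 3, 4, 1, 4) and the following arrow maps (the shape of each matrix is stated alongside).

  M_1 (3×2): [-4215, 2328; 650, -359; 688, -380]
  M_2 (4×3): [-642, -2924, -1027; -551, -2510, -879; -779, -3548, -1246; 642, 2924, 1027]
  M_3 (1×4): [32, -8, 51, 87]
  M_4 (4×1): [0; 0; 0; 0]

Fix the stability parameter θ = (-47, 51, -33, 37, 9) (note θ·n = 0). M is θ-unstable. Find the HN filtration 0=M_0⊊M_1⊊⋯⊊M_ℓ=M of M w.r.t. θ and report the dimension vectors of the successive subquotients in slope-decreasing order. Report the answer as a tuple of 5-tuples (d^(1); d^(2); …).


Via rank(M_{q-1}∘⋯∘M_p): M ≅ I[1,3], I[1,4], I[2,3], I[3,3], I[5,5]^4.
μ_θ-semistable layers: μ^(1)=37; μ^(2)=9; μ^(3)=-33; μ^(4)=-47

((0, 0, 0, 1, 0); (0, 3, 3, 0, 4); (0, 0, 1, 0, 0); (2, 0, 0, 0, 0))


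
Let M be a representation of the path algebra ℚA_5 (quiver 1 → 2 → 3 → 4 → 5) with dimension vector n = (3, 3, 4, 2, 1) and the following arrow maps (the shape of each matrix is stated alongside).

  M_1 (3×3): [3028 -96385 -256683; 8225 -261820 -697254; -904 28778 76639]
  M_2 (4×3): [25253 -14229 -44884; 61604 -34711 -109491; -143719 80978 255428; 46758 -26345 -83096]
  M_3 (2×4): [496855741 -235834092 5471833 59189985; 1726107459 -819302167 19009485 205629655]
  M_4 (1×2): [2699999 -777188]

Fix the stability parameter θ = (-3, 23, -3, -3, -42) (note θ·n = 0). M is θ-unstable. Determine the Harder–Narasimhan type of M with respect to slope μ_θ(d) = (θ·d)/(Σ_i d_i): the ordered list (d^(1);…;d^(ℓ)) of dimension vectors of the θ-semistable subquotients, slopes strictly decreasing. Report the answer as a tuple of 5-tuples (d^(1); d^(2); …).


Via rank(M_{q-1}∘⋯∘M_p): M ≅ I[1,3]^2, I[1,4], I[3,5].
μ_θ-semistable layers: μ^(1)=10; μ^(2)=17/3; μ^(3)=-3; μ^(4)=-16

((0, 2, 2, 0, 0); (0, 1, 1, 1, 0); (3, 0, 0, 0, 0); (0, 0, 1, 1, 1))


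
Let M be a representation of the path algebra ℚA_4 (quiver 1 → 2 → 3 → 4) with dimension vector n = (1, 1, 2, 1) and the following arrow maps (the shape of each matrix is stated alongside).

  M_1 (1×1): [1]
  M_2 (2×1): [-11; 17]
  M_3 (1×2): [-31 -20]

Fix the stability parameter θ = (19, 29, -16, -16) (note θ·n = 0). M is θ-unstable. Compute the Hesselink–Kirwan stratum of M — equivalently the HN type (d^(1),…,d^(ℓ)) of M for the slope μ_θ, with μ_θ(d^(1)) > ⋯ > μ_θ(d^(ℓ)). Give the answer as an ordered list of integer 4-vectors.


Interval decomposition of M: I[1,4], I[3,3].
HN type (ℓ=2): μ^(1)=4; μ^(2)=-16

((1, 1, 1, 1); (0, 0, 1, 0))


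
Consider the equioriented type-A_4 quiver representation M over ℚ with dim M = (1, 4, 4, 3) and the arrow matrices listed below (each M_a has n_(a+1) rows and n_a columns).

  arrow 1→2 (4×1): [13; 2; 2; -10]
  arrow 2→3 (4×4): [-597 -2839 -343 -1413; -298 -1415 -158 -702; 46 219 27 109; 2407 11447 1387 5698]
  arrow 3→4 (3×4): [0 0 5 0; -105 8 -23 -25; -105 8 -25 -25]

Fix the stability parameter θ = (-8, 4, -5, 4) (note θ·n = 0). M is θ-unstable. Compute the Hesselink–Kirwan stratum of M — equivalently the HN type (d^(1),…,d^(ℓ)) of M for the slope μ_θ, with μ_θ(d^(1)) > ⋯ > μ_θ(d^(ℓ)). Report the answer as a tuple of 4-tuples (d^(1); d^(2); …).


Barcode: M ≅ I[1,3], I[2,3], I[2,4]^2, I[4,4]. HN layers by μ_θ (3 steps, strictly decreasing):
  μ^(1)=4; μ^(2)=-1/2; μ^(3)=-8

((0, 0, 0, 3); (0, 4, 4, 0); (1, 0, 0, 0))


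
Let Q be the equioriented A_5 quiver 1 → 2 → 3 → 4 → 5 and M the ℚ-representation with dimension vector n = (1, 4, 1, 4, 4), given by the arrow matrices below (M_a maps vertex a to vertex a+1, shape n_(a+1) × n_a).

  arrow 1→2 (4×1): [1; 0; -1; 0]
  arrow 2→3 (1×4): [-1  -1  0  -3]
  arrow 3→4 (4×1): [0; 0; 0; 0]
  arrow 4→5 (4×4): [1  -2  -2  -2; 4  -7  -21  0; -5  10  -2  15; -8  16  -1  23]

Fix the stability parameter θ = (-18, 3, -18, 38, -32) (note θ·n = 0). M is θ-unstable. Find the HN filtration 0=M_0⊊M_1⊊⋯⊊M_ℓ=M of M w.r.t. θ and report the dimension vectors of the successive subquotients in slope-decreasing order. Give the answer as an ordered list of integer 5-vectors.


Barcode: M ≅ I[1,3], I[2,2]^3, I[4,5]^4. HN layers by μ_θ (3 steps, strictly decreasing):
  μ^(1)=3; μ^(2)=-15/2; μ^(3)=-18

((0, 3, 0, 4, 4); (0, 1, 1, 0, 0); (1, 0, 0, 0, 0))


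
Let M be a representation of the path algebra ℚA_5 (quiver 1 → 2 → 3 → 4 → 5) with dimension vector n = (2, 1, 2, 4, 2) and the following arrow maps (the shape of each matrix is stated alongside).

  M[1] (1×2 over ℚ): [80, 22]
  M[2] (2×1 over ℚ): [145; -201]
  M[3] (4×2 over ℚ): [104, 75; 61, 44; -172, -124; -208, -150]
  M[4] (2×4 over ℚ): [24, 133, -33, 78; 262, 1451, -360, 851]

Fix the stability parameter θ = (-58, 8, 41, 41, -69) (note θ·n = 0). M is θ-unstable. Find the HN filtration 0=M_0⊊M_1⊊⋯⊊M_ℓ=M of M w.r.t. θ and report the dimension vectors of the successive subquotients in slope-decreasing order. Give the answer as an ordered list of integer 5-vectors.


Barcode: M ≅ I[1,1], I[1,5], I[3,4], I[4,4], I[4,5]. HN layers by μ_θ (4 steps, strictly decreasing):
  μ^(1)=41; μ^(2)=21/4; μ^(3)=-14; μ^(4)=-58

((0, 0, 1, 2, 0); (0, 1, 1, 1, 1); (0, 0, 0, 1, 1); (2, 0, 0, 0, 0))


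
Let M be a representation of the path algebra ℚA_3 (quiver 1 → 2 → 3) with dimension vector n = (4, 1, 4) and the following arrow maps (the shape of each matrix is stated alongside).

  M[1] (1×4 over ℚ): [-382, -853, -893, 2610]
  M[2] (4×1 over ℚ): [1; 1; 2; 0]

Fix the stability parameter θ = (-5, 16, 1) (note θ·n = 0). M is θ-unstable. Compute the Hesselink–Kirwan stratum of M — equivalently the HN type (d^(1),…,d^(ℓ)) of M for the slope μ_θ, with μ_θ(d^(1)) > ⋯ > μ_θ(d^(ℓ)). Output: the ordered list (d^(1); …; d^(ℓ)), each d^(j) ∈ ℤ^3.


Barcode: M ≅ I[1,1]^3, I[1,3], I[3,3]^3. HN layers by μ_θ (3 steps, strictly decreasing):
  μ^(1)=17/2; μ^(2)=1; μ^(3)=-5

((0, 1, 1); (0, 0, 3); (4, 0, 0))


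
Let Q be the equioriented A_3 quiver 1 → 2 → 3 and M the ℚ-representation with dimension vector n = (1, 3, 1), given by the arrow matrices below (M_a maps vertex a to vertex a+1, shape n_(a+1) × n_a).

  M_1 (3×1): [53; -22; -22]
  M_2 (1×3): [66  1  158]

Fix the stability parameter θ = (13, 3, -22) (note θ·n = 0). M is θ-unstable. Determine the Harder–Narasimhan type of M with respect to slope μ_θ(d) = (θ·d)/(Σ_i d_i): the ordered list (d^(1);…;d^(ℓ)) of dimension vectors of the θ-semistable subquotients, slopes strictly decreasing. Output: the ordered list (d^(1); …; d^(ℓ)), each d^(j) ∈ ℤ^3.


Via rank(M_{q-1}∘⋯∘M_p): M ≅ I[1,2], I[2,2], I[2,3].
μ_θ-semistable layers: μ^(1)=8; μ^(2)=3; μ^(3)=-19/2

((1, 1, 0); (0, 1, 0); (0, 1, 1))


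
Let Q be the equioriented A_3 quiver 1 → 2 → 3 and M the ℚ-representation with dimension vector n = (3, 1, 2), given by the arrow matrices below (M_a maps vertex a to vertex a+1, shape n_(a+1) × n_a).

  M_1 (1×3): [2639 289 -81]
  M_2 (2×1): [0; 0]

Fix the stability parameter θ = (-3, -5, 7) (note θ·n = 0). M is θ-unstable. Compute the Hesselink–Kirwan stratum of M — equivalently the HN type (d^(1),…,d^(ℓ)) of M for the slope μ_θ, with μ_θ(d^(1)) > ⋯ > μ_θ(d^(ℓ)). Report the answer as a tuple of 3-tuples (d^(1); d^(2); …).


Via rank(M_{q-1}∘⋯∘M_p): M ≅ I[1,1]^2, I[1,2], I[3,3]^2.
μ_θ-semistable layers: μ^(1)=7; μ^(2)=-3; μ^(3)=-4

((0, 0, 2); (2, 0, 0); (1, 1, 0))


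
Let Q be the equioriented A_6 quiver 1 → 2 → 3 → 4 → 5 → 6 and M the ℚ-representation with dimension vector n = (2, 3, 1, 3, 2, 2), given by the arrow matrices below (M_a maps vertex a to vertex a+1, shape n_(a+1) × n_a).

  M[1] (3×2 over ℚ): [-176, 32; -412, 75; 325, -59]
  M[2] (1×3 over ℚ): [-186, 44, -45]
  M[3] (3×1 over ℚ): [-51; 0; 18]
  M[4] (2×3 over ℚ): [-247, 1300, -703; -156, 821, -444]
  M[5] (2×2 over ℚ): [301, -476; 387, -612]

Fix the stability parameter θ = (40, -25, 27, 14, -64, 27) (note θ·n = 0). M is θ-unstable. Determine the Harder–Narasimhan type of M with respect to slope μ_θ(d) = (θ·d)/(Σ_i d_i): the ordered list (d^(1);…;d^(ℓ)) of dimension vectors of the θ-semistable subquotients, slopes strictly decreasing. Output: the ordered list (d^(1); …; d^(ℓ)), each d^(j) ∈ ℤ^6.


Via rank(M_{q-1}∘⋯∘M_p): M ≅ I[1,2], I[1,6], I[2,2], I[4,4], I[4,5], I[6,6].
μ_θ-semistable layers: μ^(1)=27; μ^(2)=14; μ^(3)=15/2; μ^(4)=-8/5; μ^(5)=-25

((0, 0, 0, 0, 0, 2); (0, 0, 0, 1, 0, 0); (1, 1, 0, 0, 0, 0); (1, 1, 1, 1, 1, 0); (0, 1, 0, 1, 1, 0))


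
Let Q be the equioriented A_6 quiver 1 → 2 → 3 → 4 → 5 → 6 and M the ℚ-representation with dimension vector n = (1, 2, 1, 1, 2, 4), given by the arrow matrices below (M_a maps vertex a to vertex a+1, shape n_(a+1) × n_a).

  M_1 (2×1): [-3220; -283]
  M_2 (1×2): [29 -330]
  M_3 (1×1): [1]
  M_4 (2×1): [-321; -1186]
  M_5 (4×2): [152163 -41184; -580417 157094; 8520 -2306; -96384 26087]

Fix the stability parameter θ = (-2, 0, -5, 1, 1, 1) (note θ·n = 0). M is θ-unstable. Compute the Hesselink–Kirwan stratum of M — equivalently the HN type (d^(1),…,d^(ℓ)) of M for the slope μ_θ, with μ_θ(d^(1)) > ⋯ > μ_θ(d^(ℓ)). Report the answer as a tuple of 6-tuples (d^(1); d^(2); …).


Barcode: M ≅ I[1,6], I[2,2], I[5,6], I[6,6]^2. HN layers by μ_θ (3 steps, strictly decreasing):
  μ^(1)=1; μ^(2)=0; μ^(3)=-7/3

((0, 0, 0, 1, 2, 4); (0, 1, 0, 0, 0, 0); (1, 1, 1, 0, 0, 0))


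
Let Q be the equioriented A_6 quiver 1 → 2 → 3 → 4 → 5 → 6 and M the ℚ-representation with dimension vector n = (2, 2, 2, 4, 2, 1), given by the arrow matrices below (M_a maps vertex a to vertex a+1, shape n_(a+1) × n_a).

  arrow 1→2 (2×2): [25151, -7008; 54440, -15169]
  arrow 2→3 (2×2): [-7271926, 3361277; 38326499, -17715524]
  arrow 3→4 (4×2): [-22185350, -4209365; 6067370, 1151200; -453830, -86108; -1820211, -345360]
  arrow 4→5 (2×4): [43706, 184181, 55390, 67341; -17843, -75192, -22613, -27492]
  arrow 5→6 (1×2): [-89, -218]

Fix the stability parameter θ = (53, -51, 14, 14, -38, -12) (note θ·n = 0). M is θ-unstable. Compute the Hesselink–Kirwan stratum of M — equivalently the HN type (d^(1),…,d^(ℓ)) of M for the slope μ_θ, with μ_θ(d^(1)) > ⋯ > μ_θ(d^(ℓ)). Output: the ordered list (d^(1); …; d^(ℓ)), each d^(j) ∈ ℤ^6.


Interval decomposition of M: I[1,5], I[1,6], I[4,4]^2.
HN type (ℓ=3): μ^(1)=14; μ^(2)=-8/5; μ^(3)=-10/3

((0, 0, 0, 2, 0, 0); (1, 1, 1, 1, 1, 0); (1, 1, 1, 1, 1, 1))


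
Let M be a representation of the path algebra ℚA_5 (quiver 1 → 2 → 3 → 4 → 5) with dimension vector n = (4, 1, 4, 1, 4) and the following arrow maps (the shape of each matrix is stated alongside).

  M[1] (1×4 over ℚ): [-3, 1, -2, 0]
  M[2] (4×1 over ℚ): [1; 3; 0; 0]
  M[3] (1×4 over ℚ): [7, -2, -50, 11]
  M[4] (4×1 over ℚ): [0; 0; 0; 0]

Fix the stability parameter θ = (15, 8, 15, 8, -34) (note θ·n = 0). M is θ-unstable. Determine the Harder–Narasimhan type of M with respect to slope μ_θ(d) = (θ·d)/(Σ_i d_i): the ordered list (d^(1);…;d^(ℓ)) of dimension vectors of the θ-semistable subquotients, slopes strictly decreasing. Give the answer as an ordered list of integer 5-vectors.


Interval decomposition of M: I[1,1]^3, I[1,4], I[3,3]^3, I[5,5]^4.
HN type (ℓ=3): μ^(1)=15; μ^(2)=23/2; μ^(3)=-34

((3, 0, 3, 0, 0); (1, 1, 1, 1, 0); (0, 0, 0, 0, 4))


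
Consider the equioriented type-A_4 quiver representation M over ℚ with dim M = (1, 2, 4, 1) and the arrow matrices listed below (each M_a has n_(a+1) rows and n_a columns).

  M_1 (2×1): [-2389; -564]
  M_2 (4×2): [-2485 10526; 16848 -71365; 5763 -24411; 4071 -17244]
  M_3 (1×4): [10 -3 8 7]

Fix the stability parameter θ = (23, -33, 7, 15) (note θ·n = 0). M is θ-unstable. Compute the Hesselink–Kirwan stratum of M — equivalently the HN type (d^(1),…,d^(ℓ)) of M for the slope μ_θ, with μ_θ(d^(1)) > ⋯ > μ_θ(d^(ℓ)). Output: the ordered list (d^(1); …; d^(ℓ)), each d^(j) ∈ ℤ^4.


Barcode: M ≅ I[1,4], I[2,3], I[3,3]^2. HN layers by μ_θ (4 steps, strictly decreasing):
  μ^(1)=15; μ^(2)=7; μ^(3)=-5; μ^(4)=-33

((0, 0, 0, 1); (0, 0, 4, 0); (1, 1, 0, 0); (0, 1, 0, 0))


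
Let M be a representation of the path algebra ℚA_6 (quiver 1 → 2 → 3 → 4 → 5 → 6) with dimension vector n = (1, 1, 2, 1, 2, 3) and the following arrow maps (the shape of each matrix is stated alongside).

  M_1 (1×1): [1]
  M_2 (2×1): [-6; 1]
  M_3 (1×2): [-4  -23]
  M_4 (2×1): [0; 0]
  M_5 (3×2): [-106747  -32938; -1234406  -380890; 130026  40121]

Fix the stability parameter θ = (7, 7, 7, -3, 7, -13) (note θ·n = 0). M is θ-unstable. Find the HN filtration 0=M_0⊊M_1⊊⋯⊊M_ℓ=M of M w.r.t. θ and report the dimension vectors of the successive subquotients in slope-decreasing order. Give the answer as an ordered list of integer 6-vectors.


Interval decomposition of M: I[1,4], I[3,3], I[5,6]^2, I[6,6].
HN type (ℓ=4): μ^(1)=7; μ^(2)=9/2; μ^(3)=-3; μ^(4)=-13

((0, 0, 1, 0, 0, 0); (1, 1, 1, 1, 0, 0); (0, 0, 0, 0, 2, 2); (0, 0, 0, 0, 0, 1))


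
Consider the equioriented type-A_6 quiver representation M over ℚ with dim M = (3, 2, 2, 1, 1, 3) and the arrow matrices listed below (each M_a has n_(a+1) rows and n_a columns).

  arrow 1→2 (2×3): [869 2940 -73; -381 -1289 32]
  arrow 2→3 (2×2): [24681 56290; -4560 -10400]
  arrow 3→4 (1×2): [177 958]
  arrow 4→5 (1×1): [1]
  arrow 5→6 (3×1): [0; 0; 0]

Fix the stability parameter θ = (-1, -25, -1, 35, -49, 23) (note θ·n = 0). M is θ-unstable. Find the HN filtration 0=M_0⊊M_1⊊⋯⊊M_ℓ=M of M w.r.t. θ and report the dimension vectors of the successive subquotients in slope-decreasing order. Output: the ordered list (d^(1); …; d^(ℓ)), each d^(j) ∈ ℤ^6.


Interval decomposition of M: I[1,1], I[1,2], I[1,5], I[3,3], I[6,6]^3.
HN type (ℓ=4): μ^(1)=23; μ^(2)=-1; μ^(3)=-5; μ^(4)=-13

((0, 0, 0, 0, 0, 3); (1, 0, 1, 0, 0, 0); (0, 0, 1, 1, 1, 0); (2, 2, 0, 0, 0, 0))


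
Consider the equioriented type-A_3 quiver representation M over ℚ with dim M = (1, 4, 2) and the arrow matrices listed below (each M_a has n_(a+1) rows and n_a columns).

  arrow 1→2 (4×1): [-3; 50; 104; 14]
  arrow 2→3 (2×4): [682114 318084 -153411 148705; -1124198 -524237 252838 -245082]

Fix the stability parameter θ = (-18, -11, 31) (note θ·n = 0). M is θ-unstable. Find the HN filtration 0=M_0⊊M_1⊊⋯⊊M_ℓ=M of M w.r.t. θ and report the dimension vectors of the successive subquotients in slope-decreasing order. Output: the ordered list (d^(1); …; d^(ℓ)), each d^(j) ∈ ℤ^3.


Barcode: M ≅ I[1,3], I[2,2]^2, I[2,3]. HN layers by μ_θ (3 steps, strictly decreasing):
  μ^(1)=31; μ^(2)=-11; μ^(3)=-18

((0, 0, 2); (0, 4, 0); (1, 0, 0))


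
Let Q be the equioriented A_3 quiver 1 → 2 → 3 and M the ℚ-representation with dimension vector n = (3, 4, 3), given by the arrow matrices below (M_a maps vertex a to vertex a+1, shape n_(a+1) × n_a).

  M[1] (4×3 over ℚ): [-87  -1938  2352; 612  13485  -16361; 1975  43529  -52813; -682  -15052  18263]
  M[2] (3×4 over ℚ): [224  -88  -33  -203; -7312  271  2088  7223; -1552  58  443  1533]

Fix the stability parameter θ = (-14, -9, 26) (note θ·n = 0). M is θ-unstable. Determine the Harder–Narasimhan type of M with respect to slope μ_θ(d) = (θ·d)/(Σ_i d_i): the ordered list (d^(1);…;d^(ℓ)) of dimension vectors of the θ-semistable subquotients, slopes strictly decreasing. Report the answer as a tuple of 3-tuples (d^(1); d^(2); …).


Barcode: M ≅ I[1,3]^3, I[2,2]. HN layers by μ_θ (3 steps, strictly decreasing):
  μ^(1)=26; μ^(2)=-9; μ^(3)=-14

((0, 0, 3); (0, 4, 0); (3, 0, 0))


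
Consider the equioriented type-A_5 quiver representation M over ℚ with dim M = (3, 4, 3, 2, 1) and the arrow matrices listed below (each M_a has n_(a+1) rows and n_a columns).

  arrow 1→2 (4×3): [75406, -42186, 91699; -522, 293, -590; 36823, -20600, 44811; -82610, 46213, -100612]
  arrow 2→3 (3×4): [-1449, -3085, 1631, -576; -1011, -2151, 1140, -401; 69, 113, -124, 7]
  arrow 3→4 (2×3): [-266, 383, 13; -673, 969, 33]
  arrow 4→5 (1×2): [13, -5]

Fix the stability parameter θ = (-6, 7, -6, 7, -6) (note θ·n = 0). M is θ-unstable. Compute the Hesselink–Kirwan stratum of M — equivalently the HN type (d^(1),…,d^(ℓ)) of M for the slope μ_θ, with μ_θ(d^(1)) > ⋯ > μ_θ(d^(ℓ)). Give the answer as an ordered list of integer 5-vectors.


Via rank(M_{q-1}∘⋯∘M_p): M ≅ I[1,2], I[1,3], I[1,5], I[2,2], I[3,4].
μ_θ-semistable layers: μ^(1)=7; μ^(2)=1/2; μ^(3)=-6

((0, 2, 0, 1, 0); (0, 2, 2, 1, 1); (3, 0, 1, 0, 0))


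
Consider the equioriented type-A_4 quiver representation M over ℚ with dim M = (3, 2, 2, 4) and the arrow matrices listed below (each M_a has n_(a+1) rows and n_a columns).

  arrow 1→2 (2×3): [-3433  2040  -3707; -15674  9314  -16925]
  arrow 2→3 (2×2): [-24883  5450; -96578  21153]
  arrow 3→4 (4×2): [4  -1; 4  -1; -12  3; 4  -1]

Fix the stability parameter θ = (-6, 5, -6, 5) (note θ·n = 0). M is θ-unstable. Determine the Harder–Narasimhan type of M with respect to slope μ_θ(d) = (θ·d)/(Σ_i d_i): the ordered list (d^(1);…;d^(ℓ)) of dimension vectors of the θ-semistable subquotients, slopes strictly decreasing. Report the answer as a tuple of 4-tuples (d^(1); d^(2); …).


Via rank(M_{q-1}∘⋯∘M_p): M ≅ I[1,1], I[1,3], I[1,4], I[4,4]^3.
μ_θ-semistable layers: μ^(1)=5; μ^(2)=-1/2; μ^(3)=-6

((0, 0, 0, 4); (0, 2, 2, 0); (3, 0, 0, 0))


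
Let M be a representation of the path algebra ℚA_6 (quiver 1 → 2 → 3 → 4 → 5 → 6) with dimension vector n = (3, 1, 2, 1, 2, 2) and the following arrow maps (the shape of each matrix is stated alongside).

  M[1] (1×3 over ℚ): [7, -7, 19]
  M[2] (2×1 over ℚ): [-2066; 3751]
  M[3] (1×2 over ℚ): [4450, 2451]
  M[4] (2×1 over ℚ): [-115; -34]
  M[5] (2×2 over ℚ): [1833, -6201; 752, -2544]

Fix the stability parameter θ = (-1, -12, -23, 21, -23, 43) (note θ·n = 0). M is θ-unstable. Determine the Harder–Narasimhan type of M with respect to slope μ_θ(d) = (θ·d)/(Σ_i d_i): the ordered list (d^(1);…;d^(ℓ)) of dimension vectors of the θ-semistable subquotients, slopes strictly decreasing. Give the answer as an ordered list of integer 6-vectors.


Barcode: M ≅ I[1,1]^2, I[1,6], I[3,3], I[5,5], I[6,6]. HN layers by μ_θ (4 steps, strictly decreasing):
  μ^(1)=43; μ^(2)=-1; μ^(3)=-12; μ^(4)=-23

((0, 0, 0, 0, 0, 2); (2, 0, 0, 1, 1, 0); (1, 1, 1, 0, 0, 0); (0, 0, 1, 0, 1, 0))


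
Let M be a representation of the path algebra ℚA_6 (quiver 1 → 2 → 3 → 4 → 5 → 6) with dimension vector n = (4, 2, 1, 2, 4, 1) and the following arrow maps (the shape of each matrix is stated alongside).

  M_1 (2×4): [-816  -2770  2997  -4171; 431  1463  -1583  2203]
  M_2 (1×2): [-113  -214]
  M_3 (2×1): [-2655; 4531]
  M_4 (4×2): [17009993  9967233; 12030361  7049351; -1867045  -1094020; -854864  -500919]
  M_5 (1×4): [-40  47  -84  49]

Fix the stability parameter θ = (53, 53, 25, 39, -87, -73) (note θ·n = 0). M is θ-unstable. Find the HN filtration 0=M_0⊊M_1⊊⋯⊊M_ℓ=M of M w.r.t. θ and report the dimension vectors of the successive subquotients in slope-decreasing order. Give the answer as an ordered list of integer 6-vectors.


Via rank(M_{q-1}∘⋯∘M_p): M ≅ I[1,1]^2, I[1,2], I[1,6], I[4,5], I[5,5]^2.
μ_θ-semistable layers: μ^(1)=53; μ^(2)=5/3; μ^(3)=-24; μ^(4)=-87

((3, 1, 0, 0, 0, 0); (1, 1, 1, 1, 1, 1); (0, 0, 0, 1, 1, 0); (0, 0, 0, 0, 2, 0))


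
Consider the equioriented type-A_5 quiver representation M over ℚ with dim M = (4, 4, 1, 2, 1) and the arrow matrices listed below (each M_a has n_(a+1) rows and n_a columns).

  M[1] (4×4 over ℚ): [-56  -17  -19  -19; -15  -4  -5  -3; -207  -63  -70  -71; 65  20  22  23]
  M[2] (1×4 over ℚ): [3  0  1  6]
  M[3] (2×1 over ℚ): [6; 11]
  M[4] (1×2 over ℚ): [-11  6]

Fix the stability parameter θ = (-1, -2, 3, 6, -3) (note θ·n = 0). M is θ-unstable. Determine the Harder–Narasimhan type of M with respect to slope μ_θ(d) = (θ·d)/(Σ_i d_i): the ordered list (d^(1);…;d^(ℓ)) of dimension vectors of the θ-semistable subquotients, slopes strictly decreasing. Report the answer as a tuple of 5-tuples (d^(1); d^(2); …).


Interval decomposition of M: I[1,2]^3, I[1,4], I[4,5].
HN type (ℓ=4): μ^(1)=6; μ^(2)=3; μ^(3)=3/2; μ^(4)=-3/2

((0, 0, 0, 1, 0); (0, 0, 1, 0, 0); (0, 0, 0, 1, 1); (4, 4, 0, 0, 0))


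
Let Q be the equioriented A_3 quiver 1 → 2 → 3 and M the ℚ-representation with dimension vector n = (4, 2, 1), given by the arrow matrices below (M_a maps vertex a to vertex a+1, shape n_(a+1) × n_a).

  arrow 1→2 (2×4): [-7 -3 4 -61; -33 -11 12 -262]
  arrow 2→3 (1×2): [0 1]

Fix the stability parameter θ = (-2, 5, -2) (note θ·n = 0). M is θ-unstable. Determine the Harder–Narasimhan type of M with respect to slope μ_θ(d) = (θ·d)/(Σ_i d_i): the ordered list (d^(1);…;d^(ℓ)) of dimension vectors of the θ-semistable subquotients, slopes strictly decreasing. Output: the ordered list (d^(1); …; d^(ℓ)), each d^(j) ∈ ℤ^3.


Interval decomposition of M: I[1,1]^2, I[1,2], I[1,3].
HN type (ℓ=3): μ^(1)=5; μ^(2)=3/2; μ^(3)=-2

((0, 1, 0); (0, 1, 1); (4, 0, 0))


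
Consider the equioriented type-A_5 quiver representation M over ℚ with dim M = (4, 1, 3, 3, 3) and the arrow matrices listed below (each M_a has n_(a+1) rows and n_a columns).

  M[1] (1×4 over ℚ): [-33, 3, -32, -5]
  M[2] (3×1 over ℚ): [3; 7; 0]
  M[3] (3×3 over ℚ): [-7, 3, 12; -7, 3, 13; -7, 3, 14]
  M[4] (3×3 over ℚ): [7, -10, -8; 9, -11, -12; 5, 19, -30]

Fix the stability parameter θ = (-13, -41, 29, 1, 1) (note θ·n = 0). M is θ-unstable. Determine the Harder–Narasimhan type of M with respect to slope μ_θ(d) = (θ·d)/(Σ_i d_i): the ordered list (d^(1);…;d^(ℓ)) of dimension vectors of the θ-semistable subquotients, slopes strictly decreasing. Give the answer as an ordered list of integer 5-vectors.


Via rank(M_{q-1}∘⋯∘M_p): M ≅ I[1,1]^3, I[1,3], I[3,5]^2, I[4,5].
μ_θ-semistable layers: μ^(1)=29; μ^(2)=31/3; μ^(3)=1; μ^(4)=-13; μ^(5)=-27

((0, 0, 1, 0, 0); (0, 0, 2, 2, 2); (0, 0, 0, 1, 1); (3, 0, 0, 0, 0); (1, 1, 0, 0, 0))


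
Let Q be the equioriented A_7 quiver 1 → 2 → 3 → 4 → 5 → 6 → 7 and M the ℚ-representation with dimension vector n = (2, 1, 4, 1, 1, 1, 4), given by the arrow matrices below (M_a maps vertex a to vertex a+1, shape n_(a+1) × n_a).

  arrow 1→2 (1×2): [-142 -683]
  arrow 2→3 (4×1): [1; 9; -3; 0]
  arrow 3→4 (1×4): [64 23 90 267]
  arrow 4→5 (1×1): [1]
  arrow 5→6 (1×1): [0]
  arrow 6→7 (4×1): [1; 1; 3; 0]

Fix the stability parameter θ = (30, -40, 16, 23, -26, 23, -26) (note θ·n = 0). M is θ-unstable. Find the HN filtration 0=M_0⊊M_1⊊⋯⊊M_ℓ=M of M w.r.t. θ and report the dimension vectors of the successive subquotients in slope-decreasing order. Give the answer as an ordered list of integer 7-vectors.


Barcode: M ≅ I[1,1], I[1,5], I[3,3]^3, I[6,7], I[7,7]^3. HN layers by μ_θ (6 steps, strictly decreasing):
  μ^(1)=30; μ^(2)=16; μ^(3)=13/3; μ^(4)=-3/2; μ^(5)=-5; μ^(6)=-26

((1, 0, 0, 0, 0, 0, 0); (0, 0, 3, 0, 0, 0, 0); (0, 0, 1, 1, 1, 0, 0); (0, 0, 0, 0, 0, 1, 1); (1, 1, 0, 0, 0, 0, 0); (0, 0, 0, 0, 0, 0, 3))


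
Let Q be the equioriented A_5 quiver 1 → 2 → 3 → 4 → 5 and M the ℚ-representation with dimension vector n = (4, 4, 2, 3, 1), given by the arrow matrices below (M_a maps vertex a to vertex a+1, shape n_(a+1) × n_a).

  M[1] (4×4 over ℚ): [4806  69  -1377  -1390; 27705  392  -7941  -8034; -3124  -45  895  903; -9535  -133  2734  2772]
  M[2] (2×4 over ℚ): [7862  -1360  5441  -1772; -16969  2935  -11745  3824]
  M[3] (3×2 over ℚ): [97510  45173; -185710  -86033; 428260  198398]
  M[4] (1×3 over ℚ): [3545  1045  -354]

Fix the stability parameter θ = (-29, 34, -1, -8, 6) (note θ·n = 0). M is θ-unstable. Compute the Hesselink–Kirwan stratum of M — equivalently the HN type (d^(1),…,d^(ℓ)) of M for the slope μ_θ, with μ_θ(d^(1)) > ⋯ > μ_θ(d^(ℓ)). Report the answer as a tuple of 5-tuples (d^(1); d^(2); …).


Via rank(M_{q-1}∘⋯∘M_p): M ≅ I[1,1], I[1,2], I[1,3], I[1,5], I[2,2], I[4,4]^2.
μ_θ-semistable layers: μ^(1)=34; μ^(2)=33/2; μ^(3)=31/4; μ^(4)=-8; μ^(5)=-29

((0, 2, 0, 0, 0); (0, 1, 1, 0, 0); (0, 1, 1, 1, 1); (0, 0, 0, 2, 0); (4, 0, 0, 0, 0))


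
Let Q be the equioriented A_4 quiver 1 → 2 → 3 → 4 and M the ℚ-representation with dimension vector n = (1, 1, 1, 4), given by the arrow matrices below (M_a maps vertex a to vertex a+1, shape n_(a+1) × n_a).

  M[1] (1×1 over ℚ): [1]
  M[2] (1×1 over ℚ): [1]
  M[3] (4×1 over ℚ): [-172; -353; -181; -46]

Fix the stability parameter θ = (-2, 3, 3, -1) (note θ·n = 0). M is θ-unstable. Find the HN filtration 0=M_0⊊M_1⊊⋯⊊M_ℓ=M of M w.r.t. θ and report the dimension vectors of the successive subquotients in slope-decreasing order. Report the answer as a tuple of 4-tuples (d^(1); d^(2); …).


Barcode: M ≅ I[1,4], I[4,4]^3. HN layers by μ_θ (3 steps, strictly decreasing):
  μ^(1)=5/3; μ^(2)=-1; μ^(3)=-2

((0, 1, 1, 1); (0, 0, 0, 3); (1, 0, 0, 0))


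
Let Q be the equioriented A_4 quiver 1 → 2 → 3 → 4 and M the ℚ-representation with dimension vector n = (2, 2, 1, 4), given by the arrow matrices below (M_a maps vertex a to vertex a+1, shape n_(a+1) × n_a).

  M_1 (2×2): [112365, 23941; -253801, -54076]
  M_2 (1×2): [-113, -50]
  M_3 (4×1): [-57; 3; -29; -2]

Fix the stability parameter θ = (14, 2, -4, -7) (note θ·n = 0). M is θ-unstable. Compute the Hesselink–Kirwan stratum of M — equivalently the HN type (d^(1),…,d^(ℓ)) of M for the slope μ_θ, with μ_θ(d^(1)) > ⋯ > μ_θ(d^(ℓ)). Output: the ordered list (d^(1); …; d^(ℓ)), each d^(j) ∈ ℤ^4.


Interval decomposition of M: I[1,2], I[1,4], I[4,4]^3.
HN type (ℓ=3): μ^(1)=8; μ^(2)=5/4; μ^(3)=-7

((1, 1, 0, 0); (1, 1, 1, 1); (0, 0, 0, 3))


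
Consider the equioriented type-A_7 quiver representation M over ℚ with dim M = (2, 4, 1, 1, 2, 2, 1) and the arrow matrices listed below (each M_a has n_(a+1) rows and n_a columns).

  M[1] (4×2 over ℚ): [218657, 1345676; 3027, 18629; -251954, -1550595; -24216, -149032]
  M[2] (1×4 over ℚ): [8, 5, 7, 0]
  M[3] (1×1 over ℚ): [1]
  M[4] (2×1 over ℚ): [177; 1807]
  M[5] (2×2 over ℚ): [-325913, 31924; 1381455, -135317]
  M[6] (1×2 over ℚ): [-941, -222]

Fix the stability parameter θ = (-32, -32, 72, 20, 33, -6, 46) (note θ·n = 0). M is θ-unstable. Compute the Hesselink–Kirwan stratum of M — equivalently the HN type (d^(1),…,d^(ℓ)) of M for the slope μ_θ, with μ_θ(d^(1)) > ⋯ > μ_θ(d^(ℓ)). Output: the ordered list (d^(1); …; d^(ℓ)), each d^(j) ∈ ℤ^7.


Interval decomposition of M: I[1,2], I[1,7], I[2,2]^2, I[5,6].
HN type (ℓ=4): μ^(1)=46; μ^(2)=119/4; μ^(3)=27/2; μ^(4)=-32

((0, 0, 0, 0, 0, 0, 1); (0, 0, 1, 1, 1, 1, 0); (0, 0, 0, 0, 1, 1, 0); (2, 4, 0, 0, 0, 0, 0))


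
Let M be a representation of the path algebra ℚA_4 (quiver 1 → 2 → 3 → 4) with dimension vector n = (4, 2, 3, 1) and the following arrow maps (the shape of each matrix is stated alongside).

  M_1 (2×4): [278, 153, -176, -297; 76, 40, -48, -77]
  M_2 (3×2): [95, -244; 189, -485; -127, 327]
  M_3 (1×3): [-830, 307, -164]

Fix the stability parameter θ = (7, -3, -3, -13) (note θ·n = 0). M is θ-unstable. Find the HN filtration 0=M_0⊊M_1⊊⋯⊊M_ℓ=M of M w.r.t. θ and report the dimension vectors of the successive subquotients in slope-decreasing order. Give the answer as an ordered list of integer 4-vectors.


Barcode: M ≅ I[1,1]^2, I[1,3], I[1,4], I[3,3]. HN layers by μ_θ (3 steps, strictly decreasing):
  μ^(1)=7; μ^(2)=1/3; μ^(3)=-3

((2, 0, 0, 0); (1, 1, 1, 0); (1, 1, 2, 1))


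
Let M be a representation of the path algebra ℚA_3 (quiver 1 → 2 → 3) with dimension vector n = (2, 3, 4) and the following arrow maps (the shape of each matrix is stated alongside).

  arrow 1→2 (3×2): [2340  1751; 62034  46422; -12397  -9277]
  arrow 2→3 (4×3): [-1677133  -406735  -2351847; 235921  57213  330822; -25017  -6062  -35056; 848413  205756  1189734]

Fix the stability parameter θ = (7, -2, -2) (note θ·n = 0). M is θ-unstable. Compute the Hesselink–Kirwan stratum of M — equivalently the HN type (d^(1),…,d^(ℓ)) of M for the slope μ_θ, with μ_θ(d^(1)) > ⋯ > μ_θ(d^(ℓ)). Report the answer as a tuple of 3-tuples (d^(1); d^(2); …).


Via rank(M_{q-1}∘⋯∘M_p): M ≅ I[1,3]^2, I[2,3], I[3,3].
μ_θ-semistable layers: μ^(1)=1; μ^(2)=-2

((2, 2, 2); (0, 1, 2))


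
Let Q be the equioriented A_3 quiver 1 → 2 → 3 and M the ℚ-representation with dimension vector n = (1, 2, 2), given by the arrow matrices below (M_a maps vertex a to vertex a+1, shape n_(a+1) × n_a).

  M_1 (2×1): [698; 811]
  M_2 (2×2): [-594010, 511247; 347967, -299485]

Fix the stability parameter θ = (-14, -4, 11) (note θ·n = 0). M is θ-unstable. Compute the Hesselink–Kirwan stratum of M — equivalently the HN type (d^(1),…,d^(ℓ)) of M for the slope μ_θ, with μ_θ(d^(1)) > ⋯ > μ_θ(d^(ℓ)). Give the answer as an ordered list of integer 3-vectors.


Interval decomposition of M: I[1,3], I[2,3].
HN type (ℓ=3): μ^(1)=11; μ^(2)=-4; μ^(3)=-14

((0, 0, 2); (0, 2, 0); (1, 0, 0))


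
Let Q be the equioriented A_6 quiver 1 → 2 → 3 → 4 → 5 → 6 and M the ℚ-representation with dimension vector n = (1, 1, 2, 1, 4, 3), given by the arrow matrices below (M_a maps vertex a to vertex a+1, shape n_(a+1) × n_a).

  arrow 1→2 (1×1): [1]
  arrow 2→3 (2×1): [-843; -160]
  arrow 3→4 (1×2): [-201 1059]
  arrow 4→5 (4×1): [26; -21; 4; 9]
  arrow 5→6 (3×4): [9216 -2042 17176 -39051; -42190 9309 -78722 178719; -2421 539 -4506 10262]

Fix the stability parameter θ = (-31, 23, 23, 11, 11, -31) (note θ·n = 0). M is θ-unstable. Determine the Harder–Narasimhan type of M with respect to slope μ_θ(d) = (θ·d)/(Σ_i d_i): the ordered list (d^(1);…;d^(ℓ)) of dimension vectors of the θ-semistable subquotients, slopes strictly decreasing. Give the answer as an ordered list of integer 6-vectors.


Interval decomposition of M: I[1,6], I[3,3], I[5,5], I[5,6]^2.
HN type (ℓ=5): μ^(1)=23; μ^(2)=11; μ^(3)=37/5; μ^(4)=-10; μ^(5)=-31

((0, 0, 1, 0, 0, 0); (0, 0, 0, 0, 1, 0); (0, 1, 1, 1, 1, 1); (0, 0, 0, 0, 2, 2); (1, 0, 0, 0, 0, 0))


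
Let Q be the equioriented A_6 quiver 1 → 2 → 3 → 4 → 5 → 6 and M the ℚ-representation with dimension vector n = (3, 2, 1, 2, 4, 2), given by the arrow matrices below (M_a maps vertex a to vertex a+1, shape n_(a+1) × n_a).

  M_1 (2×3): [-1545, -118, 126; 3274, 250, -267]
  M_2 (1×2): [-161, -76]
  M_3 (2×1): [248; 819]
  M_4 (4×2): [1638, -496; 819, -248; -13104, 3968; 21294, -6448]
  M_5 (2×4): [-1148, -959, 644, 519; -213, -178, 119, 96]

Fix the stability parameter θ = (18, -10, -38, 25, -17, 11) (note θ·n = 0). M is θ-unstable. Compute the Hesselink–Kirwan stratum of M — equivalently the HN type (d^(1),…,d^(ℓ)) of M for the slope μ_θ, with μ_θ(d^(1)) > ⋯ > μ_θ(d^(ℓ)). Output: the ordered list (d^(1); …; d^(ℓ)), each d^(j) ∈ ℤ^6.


Via rank(M_{q-1}∘⋯∘M_p): M ≅ I[1,1], I[1,2], I[1,4], I[4,6], I[5,5]^2, I[5,6].
μ_θ-semistable layers: μ^(1)=25; μ^(2)=18; μ^(3)=11; μ^(4)=4; μ^(5)=-10; μ^(6)=-17

((0, 0, 0, 1, 0, 0); (1, 0, 0, 0, 0, 0); (0, 0, 0, 0, 0, 2); (1, 1, 0, 1, 1, 0); (1, 1, 1, 0, 0, 0); (0, 0, 0, 0, 3, 0))


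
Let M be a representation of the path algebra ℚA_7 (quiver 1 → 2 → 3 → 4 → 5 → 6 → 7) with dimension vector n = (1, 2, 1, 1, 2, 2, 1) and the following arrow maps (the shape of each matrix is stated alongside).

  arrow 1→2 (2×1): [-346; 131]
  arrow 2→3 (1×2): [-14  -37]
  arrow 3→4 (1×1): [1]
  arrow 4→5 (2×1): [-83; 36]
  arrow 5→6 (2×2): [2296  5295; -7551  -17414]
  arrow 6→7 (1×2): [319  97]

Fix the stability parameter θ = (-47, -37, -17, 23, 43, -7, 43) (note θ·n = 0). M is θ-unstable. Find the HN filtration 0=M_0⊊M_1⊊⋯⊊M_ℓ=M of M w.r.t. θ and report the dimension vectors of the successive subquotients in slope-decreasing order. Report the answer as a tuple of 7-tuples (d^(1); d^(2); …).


Interval decomposition of M: I[1,7], I[2,2], I[5,6].
HN type (ℓ=6): μ^(1)=43; μ^(2)=59/3; μ^(3)=18; μ^(4)=-17; μ^(5)=-37; μ^(6)=-47

((0, 0, 0, 0, 0, 0, 1); (0, 0, 0, 1, 1, 1, 0); (0, 0, 0, 0, 1, 1, 0); (0, 0, 1, 0, 0, 0, 0); (0, 2, 0, 0, 0, 0, 0); (1, 0, 0, 0, 0, 0, 0))


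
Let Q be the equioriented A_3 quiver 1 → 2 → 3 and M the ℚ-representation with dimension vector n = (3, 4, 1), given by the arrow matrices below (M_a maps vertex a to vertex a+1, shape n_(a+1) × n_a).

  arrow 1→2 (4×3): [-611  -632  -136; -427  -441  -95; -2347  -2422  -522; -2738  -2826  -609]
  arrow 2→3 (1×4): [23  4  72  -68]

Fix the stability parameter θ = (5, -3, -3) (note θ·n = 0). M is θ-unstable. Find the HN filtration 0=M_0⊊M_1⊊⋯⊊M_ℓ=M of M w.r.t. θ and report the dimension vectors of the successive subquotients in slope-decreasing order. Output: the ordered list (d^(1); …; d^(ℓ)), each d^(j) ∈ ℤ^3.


Interval decomposition of M: I[1,2]^2, I[1,3], I[2,2].
HN type (ℓ=3): μ^(1)=1; μ^(2)=-1/3; μ^(3)=-3

((2, 2, 0); (1, 1, 1); (0, 1, 0))


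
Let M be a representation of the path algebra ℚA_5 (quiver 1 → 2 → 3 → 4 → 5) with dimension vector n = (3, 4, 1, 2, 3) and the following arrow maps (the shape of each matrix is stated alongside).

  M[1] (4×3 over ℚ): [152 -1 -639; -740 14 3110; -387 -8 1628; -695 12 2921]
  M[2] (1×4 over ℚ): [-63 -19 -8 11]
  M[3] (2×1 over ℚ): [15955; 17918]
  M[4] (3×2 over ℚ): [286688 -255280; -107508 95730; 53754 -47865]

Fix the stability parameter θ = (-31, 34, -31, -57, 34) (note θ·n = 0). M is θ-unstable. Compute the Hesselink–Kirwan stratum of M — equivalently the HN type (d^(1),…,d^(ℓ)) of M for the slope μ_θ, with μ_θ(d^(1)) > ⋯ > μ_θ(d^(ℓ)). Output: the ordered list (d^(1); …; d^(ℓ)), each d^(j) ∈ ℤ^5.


Barcode: M ≅ I[1,2]^2, I[1,4], I[2,2], I[4,5], I[5,5]^2. HN layers by μ_θ (4 steps, strictly decreasing):
  μ^(1)=34; μ^(2)=-18; μ^(3)=-31; μ^(4)=-57

((0, 3, 0, 0, 3); (0, 1, 1, 1, 0); (3, 0, 0, 0, 0); (0, 0, 0, 1, 0))


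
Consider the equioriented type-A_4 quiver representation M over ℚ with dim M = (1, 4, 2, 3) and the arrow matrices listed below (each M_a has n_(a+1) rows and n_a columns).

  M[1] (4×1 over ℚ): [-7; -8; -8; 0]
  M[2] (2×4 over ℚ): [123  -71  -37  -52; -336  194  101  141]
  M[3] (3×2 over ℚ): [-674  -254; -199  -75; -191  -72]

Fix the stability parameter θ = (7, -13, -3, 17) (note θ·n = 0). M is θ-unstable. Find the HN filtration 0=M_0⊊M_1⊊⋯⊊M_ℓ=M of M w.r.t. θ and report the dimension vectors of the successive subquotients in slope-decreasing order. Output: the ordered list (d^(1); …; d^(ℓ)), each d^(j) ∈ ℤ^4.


Interval decomposition of M: I[1,4], I[2,2]^2, I[2,4], I[4,4].
HN type (ℓ=3): μ^(1)=17; μ^(2)=-3; μ^(3)=-13

((0, 0, 0, 3); (1, 1, 2, 0); (0, 3, 0, 0))
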